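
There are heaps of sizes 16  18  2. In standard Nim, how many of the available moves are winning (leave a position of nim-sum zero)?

0

Compute the nim-sum pairwise:
16 ^ 18 = 2
2 ^ 2 = 0
The nim-sum is already 0, so every move leaves a nonzero nim-sum — there are no winning moves.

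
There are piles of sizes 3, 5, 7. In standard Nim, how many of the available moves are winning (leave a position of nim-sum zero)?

3

Compute the nim-sum pairwise:
3 ^ 5 = 6
6 ^ 7 = 1
The overall nim-sum is X = 1. A pile of size p has a winning move iff p XOR X < p (reduce it to p XOR X).
  3: 3 XOR 1 = 2 < 3 — winning move (to 2).
  5: 5 XOR 1 = 4 < 5 — winning move (to 4).
  7: 7 XOR 1 = 6 < 7 — winning move (to 6).
That gives 3 winning moves.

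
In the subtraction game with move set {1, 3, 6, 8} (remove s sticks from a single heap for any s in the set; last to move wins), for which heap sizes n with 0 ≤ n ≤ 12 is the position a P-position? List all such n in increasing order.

0, 2, 4, 9, 11

Build the Grundy sequence with g(k) = mex{g(k−s) : s ∈ {1, 3, 6, 8}, s ≤ k}:
g(0) = mex{} = 0
g(1) = mex{0} = 1
g(2) = mex{1} = 0
g(3) = mex{0} = 1
g(4) = mex{1} = 0
g(5) = mex{0} = 1
g(6) = mex{0,1} = 2
g(7) = mex{0,1,2} = 3
g(8) = mex{0,1,3} = 2
g(9) = mex{1,2} = 0
g(10) = mex{0,3} = 1
g(11) = mex{1,2} = 0
g(12) = mex{0,2} = 1
The P-positions (g = 0) in 0..12 are 0, 2, 4, 9, 11.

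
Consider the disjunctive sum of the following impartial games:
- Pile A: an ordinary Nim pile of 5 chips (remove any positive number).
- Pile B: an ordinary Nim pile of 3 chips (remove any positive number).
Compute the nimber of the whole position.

6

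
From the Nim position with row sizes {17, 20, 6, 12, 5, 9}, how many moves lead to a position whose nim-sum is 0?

Compute the nim-sum pairwise:
17 ^ 20 = 5
5 ^ 6 = 3
3 ^ 12 = 15
15 ^ 5 = 10
10 ^ 9 = 3
The overall nim-sum is X = 3. A row of size p has a winning move iff p XOR X < p (reduce it to p XOR X).
  17: 17 XOR 3 = 18 ≥ 17 — no move.
  20: 20 XOR 3 = 23 ≥ 20 — no move.
  6: 6 XOR 3 = 5 < 6 — winning move (to 5).
  12: 12 XOR 3 = 15 ≥ 12 — no move.
  5: 5 XOR 3 = 6 ≥ 5 — no move.
  9: 9 XOR 3 = 10 ≥ 9 — no move.
That gives 1 winning move.

1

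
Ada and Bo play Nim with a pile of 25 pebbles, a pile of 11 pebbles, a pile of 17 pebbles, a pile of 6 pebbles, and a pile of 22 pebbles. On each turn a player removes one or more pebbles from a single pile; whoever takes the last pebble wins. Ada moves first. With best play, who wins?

Nim-sum: 25 XOR 11 XOR 17 XOR 6 XOR 22 = 19.
The nim-sum is 19 ≠ 0, so this is an N-position: the player to move can win; Ada has a winning move.

Ada wins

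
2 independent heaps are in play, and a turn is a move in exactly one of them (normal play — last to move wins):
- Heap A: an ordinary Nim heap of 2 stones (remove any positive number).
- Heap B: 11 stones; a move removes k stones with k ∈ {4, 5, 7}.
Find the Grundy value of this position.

Heap A is a plain Nim heap of size 2, so its Grundy value is 2.
For heap B, compute g(0), g(1), … with moves {4, 5, 7}:
k:     0  1  2  3  4  5  6  7  8  9 10 11
g(k):  0  0  0  0  1  1  1  1  2  2  2  0
So g(11) = 0.
The value of a disjunctive sum is the nim-sum of the parts.
Combined value = 2 XOR 0 = 2.

2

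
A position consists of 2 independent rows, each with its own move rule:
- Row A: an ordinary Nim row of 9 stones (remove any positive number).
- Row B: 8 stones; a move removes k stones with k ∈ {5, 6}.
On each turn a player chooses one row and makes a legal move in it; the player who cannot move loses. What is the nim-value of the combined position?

8

Row A is a plain Nim row of size 9, so its Grundy value is 9.
Build the Grundy sequence for row B with g(k) = mex{g(k−s) : s ∈ {5, 6}, s ≤ k}:
k:     0  1  2  3  4  5  6  7  8
g(k):  0  0  0  0  0  1  1  1  1
So g(8) = 1.
By the Sprague-Grundy theorem, the Grundy value of a sum of independent games is the XOR of the component values.
Combined value = 9 ⊕ 1 = 8.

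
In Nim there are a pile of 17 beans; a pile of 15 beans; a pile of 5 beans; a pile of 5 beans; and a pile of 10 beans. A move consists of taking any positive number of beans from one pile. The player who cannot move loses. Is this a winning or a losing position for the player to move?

Winning position

In binary:
  10001  (17)
  01111  (15)
  00101  (5)
  00101  (5)
  01010  (10)
  -----
  10100  (20)
The nim-sum is 20 ≠ 0, so this is an N-position: the player to move can win.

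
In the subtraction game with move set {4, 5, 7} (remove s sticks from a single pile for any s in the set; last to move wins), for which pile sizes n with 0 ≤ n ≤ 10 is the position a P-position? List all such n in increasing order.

Grundy values for subtraction set {4, 5, 7}:
k:     0  1  2  3  4  5  6  7  8  9 10
g(k):  0  0  0  0  1  1  1  1  2  2  2
The P-positions (g = 0) in 0..10 are 0, 1, 2, 3.

0, 1, 2, 3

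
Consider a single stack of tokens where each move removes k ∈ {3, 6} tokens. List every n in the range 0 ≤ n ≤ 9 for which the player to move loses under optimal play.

Compute g(0), g(1), … for moves {3, 6}:
k:     0  1  2  3  4  5  6  7  8  9
g(k):  0  0  0  1  1  1  2  2  2  0
The P-positions (g = 0) in 0..9 are 0, 1, 2, 9.

0, 1, 2, 9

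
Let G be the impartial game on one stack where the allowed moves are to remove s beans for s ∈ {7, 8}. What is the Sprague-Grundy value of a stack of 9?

1

Compute g(0), g(1), … for moves {7, 8}:
k:     0  1  2  3  4  5  6  7  8  9
g(k):  0  0  0  0  0  0  0  1  1  1
So g(9) = 1.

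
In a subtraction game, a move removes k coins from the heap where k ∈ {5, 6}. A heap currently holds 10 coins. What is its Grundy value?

2

Grundy values for subtraction set {5, 6}:
g(0) = mex{} = 0
g(1) = mex{} = 0
g(2) = mex{} = 0
g(3) = mex{} = 0
g(4) = mex{} = 0
g(5) = mex{0} = 1
g(6) = mex{0} = 1
g(7) = mex{0} = 1
g(8) = mex{0} = 1
g(9) = mex{0} = 1
g(10) = mex{0,1} = 2
So g(10) = 2.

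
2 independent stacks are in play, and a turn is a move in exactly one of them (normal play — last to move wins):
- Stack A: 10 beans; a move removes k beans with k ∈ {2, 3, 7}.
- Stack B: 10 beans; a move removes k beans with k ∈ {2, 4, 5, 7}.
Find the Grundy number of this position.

0

For stack A, compute g(0), g(1), … with moves {2, 3, 7}:
g(0) = mex{} = 0
g(1) = mex{} = 0
g(2) = mex{0} = 1
g(3) = mex{0} = 1
g(4) = mex{0,1} = 2
g(5) = mex{1} = 0
g(6) = mex{1,2} = 0
g(7) = mex{0,2} = 1
g(8) = mex{0} = 1
g(9) = mex{0,1} = 2
g(10) = mex{1} = 0
So g(10) = 0.
For stack B, compute g(0), g(1), … with moves {2, 4, 5, 7}:
k:     0  1  2  3  4  5  6  7  8  9 10
g(k):  0  0  1  1  2  2  3  3  4  0  0
So g(10) = 0.
The value of a disjunctive sum is the nim-sum of the parts.
Combined value = 0 ⊕ 0 = 0.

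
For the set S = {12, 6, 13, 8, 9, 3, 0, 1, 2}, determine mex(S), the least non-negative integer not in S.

4

The values 0, 1, 2, 3 are all present; 4 is the first non-negative integer missing from the set.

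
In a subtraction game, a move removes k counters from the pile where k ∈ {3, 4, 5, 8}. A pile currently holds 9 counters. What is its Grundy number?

3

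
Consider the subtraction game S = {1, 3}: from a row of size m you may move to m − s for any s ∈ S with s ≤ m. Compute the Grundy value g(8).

Compute g(0), g(1), … for moves {1, 3}:
g(0) = mex{} = 0
g(1) = mex{0} = 1
g(2) = mex{1} = 0
g(3) = mex{0} = 1
g(4) = mex{1} = 0
g(5) = mex{0} = 1
g(6) = mex{1} = 0
g(7) = mex{0} = 1
g(8) = mex{1} = 0
So g(8) = 0.

0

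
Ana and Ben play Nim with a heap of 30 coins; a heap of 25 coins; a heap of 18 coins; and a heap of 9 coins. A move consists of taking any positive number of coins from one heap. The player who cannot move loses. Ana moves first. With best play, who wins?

Bitwise XOR of the heap sizes:
  11110  (30)
  11001  (25)
  10010  (18)
  01001  (9)
  -----
  11100  (28)
The nim-sum is 28 ≠ 0, so this is an N-position: the player to move can win; Ana has a winning move.

Ana wins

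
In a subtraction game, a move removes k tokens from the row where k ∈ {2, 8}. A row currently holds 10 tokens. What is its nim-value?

0

Grundy values for subtraction set {2, 8}:
g(0) = mex{} = 0
g(1) = mex{} = 0
g(2) = mex{0} = 1
g(3) = mex{0} = 1
g(4) = mex{1} = 0
g(5) = mex{1} = 0
g(6) = mex{0} = 1
g(7) = mex{0} = 1
g(8) = mex{0,1} = 2
g(9) = mex{0,1} = 2
g(10) = mex{1,2} = 0
So g(10) = 0.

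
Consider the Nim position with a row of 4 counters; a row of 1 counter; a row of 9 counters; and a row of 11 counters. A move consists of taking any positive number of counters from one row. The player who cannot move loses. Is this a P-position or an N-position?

Nim-sum: 4 XOR 1 XOR 9 XOR 11 = 7.
The nim-sum is 7 ≠ 0, so this is an N-position: the player to move can win.

N-position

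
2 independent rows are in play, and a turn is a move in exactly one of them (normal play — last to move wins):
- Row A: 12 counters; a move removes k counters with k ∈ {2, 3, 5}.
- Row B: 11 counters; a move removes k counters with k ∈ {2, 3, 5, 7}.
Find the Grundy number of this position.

Build the Grundy sequence for row A with g(k) = mex{g(k−s) : s ∈ {2, 3, 5}, s ≤ k}:
g(0) = mex{} = 0
g(1) = mex{} = 0
g(2) = mex{0} = 1
g(3) = mex{0} = 1
g(4) = mex{0,1} = 2
g(5) = mex{0,1} = 2
g(6) = mex{0,1,2} = 3
g(7) = mex{1,2} = 0
g(8) = mex{1,2,3} = 0
g(9) = mex{0,2,3} = 1
g(10) = mex{0,2} = 1
g(11) = mex{0,1,3} = 2
g(12) = mex{0,1} = 2
So g(12) = 2.
Build the Grundy sequence for row B with g(k) = mex{g(k−s) : s ∈ {2, 3, 5, 7}, s ≤ k}:
k:     0  1  2  3  4  5  6  7  8  9 10 11
g(k):  0  0  1  1  2  2  3  3  4  0  0  1
So g(11) = 1.
By the Sprague-Grundy theorem, the Grundy value of a sum of independent games is the XOR of the component values.
Combined value = 2 XOR 1 = 3.

3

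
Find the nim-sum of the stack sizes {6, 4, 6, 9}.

13

Bitwise XOR of the heap sizes:
  0110  (6)
  0100  (4)
  0110  (6)
  1001  (9)
  ----
  1101  (13)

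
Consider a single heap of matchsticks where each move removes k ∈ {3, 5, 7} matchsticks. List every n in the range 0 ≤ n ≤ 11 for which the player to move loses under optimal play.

0, 1, 2, 10, 11

Compute g(0), g(1), … for moves {3, 5, 7}:
g(0) = mex{} = 0
g(1) = mex{} = 0
g(2) = mex{} = 0
g(3) = mex{0} = 1
g(4) = mex{0} = 1
g(5) = mex{0} = 1
g(6) = mex{0,1} = 2
g(7) = mex{0,1} = 2
g(8) = mex{0,1} = 2
g(9) = mex{0,1,2} = 3
g(10) = mex{1,2} = 0
g(11) = mex{1,2} = 0
The P-positions (g = 0) in 0..11 are 0, 1, 2, 10, 11.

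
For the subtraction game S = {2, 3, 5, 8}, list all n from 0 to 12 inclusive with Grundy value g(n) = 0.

0, 1, 7, 11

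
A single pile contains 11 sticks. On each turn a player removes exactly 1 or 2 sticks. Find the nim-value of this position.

2

Build the Grundy sequence with g(k) = mex{g(k−s) : s ∈ {1, 2}, s ≤ k}:
g(0) = mex{} = 0
g(1) = mex{0} = 1
g(2) = mex{0,1} = 2
g(3) = mex{1,2} = 0
g(4) = mex{0,2} = 1
g(5) = mex{0,1} = 2
g(6) = mex{1,2} = 0
g(7) = mex{0,2} = 1
g(8) = mex{0,1} = 2
g(9) = mex{1,2} = 0
g(10) = mex{0,2} = 1
g(11) = mex{0,1} = 2
So g(11) = 2.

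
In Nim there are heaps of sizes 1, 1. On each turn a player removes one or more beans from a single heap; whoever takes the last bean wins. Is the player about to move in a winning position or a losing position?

Losing position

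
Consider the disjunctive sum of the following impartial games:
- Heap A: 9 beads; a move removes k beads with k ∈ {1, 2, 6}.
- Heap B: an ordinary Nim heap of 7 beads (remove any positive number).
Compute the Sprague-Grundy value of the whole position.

For heap A, compute g(0), g(1), … with moves {1, 2, 6}:
k:     0  1  2  3  4  5  6  7  8  9
g(k):  0  1  2  0  1  2  3  0  1  2
So g(9) = 2.
Heap B is a plain Nim heap of size 7, so its Grundy value is 7.
The value of a disjunctive sum is the nim-sum of the parts.
Combined value = 2 XOR 7 = 5.

5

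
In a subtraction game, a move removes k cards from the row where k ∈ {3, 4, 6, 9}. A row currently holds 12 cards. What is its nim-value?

0

Compute g(0), g(1), … for moves {3, 4, 6, 9}:
g(0) = mex{} = 0
g(1) = mex{} = 0
g(2) = mex{} = 0
g(3) = mex{0} = 1
g(4) = mex{0} = 1
g(5) = mex{0} = 1
g(6) = mex{0,1} = 2
g(7) = mex{0,1} = 2
g(8) = mex{0,1} = 2
g(9) = mex{0,1,2} = 3
g(10) = mex{0,1,2} = 3
g(11) = mex{0,1,2} = 3
g(12) = mex{1,2,3} = 0
So g(12) = 0.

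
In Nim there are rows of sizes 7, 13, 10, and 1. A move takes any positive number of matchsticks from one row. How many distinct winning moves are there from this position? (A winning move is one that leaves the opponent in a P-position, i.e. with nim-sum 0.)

3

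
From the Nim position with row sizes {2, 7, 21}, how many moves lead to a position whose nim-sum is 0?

1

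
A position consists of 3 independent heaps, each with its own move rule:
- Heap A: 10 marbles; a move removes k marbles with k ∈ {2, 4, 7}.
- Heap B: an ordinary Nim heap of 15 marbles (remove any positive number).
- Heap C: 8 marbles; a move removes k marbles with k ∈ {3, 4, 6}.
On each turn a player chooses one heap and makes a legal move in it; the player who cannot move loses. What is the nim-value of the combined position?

15

For heap A, compute g(0), g(1), … with moves {2, 4, 7}:
g(0) = mex{} = 0
g(1) = mex{} = 0
g(2) = mex{0} = 1
g(3) = mex{0} = 1
g(4) = mex{0,1} = 2
g(5) = mex{0,1} = 2
g(6) = mex{1,2} = 0
g(7) = mex{0,1,2} = 3
g(8) = mex{0,2} = 1
g(9) = mex{1,2,3} = 0
g(10) = mex{0,1} = 2
So g(10) = 2.
Heap B is a plain Nim heap of size 15, so its Grundy value is 15.
For heap C, compute g(0), g(1), … with moves {3, 4, 6}:
g(0) = mex{} = 0
g(1) = mex{} = 0
g(2) = mex{} = 0
g(3) = mex{0} = 1
g(4) = mex{0} = 1
g(5) = mex{0} = 1
g(6) = mex{0,1} = 2
g(7) = mex{0,1} = 2
g(8) = mex{0,1} = 2
So g(8) = 2.
The value of a disjunctive sum is the nim-sum of the parts.
Combined value = 2 XOR 15 XOR 2 = 15.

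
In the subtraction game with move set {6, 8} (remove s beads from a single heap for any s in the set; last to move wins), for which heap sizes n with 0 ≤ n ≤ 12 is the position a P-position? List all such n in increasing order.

0, 1, 2, 3, 4, 5

Grundy values for subtraction set {6, 8}:
k:     0  1  2  3  4  5  6  7  8  9 10 11 12
g(k):  0  0  0  0  0  0  1  1  1  1  1  1  2
The P-positions (g = 0) in 0..12 are 0, 1, 2, 3, 4, 5.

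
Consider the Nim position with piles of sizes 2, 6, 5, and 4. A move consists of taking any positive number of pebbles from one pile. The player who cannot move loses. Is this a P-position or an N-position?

N-position

In binary:
  010  (2)
  110  (6)
  101  (5)
  100  (4)
  ---
  101  (5)
The nim-sum is 5 ≠ 0, so this is an N-position: the player to move can win.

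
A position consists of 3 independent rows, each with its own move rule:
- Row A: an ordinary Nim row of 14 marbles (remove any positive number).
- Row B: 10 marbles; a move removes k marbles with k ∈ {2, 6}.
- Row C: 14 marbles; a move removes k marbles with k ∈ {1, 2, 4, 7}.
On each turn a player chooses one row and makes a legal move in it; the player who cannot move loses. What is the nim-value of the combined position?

13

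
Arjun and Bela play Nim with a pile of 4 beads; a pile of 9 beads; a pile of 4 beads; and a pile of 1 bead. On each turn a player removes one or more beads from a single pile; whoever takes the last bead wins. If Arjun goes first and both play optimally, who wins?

In binary:
  0100  (4)
  1001  (9)
  0100  (4)
  0001  (1)
  ----
  1000  (8)
The nim-sum is 8 ≠ 0, so this is an N-position: the player to move can win; Arjun has a winning move.

Arjun wins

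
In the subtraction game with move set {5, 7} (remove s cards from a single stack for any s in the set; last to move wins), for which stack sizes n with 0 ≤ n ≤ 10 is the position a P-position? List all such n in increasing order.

0, 1, 2, 3, 4

Build the Grundy sequence with g(k) = mex{g(k−s) : s ∈ {5, 7}, s ≤ k}:
k:     0  1  2  3  4  5  6  7  8  9 10
g(k):  0  0  0  0  0  1  1  1  1  1  2
The P-positions (g = 0) in 0..10 are 0, 1, 2, 3, 4.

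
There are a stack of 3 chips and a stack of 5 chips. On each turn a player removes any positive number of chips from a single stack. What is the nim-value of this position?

6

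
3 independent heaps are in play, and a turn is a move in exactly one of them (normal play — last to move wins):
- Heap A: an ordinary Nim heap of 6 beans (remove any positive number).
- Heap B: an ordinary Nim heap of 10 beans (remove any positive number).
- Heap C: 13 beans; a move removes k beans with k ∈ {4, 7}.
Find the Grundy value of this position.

12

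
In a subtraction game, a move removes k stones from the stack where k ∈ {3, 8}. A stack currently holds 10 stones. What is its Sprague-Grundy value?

1

Compute g(0), g(1), … for moves {3, 8}:
g(0) = mex{} = 0
g(1) = mex{} = 0
g(2) = mex{} = 0
g(3) = mex{0} = 1
g(4) = mex{0} = 1
g(5) = mex{0} = 1
g(6) = mex{1} = 0
g(7) = mex{1} = 0
g(8) = mex{0,1} = 2
g(9) = mex{0} = 1
g(10) = mex{0} = 1
So g(10) = 1.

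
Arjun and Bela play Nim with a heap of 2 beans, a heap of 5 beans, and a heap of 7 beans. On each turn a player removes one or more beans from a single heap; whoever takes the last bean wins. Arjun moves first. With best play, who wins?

Bela wins

Nim-sum: 2 XOR 5 XOR 7 = 0.
The nim-sum is 0, so this is a P-position: the player to move is in a losing position under optimal play; Arjun is about to move from it and so loses — Bela wins.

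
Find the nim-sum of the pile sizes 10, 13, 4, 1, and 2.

0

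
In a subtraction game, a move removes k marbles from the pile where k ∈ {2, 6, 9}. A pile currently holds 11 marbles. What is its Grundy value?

Build the Grundy sequence with g(k) = mex{g(k−s) : s ∈ {2, 6, 9}, s ≤ k}:
k:     0  1  2  3  4  5  6  7  8  9 10 11
g(k):  0  0  1  1  0  0  1  1  0  2  1  3
So g(11) = 3.

3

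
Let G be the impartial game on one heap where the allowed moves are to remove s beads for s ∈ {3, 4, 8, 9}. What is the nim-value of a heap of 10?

1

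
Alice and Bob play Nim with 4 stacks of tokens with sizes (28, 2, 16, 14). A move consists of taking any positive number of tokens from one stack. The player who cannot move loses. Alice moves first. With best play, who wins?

Nim-sum: 28 XOR 2 XOR 16 XOR 14 = 0.
The nim-sum is 0, so this is a P-position: the player to move is in a losing position under optimal play; Alice is about to move from it and so loses — Bob wins.

Bob wins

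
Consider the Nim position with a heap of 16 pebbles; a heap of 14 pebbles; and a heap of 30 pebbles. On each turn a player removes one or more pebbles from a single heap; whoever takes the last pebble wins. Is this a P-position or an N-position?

P-position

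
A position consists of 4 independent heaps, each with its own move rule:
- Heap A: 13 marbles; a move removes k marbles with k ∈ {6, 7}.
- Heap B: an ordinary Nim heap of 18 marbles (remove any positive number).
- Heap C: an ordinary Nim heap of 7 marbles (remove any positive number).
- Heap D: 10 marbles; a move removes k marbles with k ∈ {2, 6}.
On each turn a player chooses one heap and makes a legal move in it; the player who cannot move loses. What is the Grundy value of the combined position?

For heap A, compute g(0), g(1), … with moves {6, 7}:
g(0) = mex{} = 0
g(1) = mex{} = 0
g(2) = mex{} = 0
g(3) = mex{} = 0
g(4) = mex{} = 0
g(5) = mex{} = 0
g(6) = mex{0} = 1
g(7) = mex{0} = 1
g(8) = mex{0} = 1
g(9) = mex{0} = 1
g(10) = mex{0} = 1
g(11) = mex{0} = 1
g(12) = mex{0,1} = 2
g(13) = mex{1} = 0
So g(13) = 0.
Heap B is a plain Nim heap of size 18, so its Grundy value is 18.
Heap C is a plain Nim heap of size 7, so its Grundy value is 7.
For heap D, compute g(0), g(1), … with moves {2, 6}:
k:     0  1  2  3  4  5  6  7  8  9 10
g(k):  0  0  1  1  0  0  1  1  0  0  1
So g(10) = 1.
By the Sprague-Grundy theorem, the Grundy value of a sum of independent games is the XOR of the component values.
Combined value = 0 ⊕ 18 ⊕ 7 ⊕ 1 = 20.

20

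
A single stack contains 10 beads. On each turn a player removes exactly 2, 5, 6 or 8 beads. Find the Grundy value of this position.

3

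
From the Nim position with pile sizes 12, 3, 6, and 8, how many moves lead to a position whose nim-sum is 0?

Bitwise XOR of the heap sizes:
  1100  (12)
  0011  (3)
  0110  (6)
  1000  (8)
  ----
  0001  (1)
The overall nim-sum is X = 1. A pile of size p has a winning move iff p XOR X < p (reduce it to p XOR X).
  12: 12 XOR 1 = 13 ≥ 12 — no move.
  3: 3 XOR 1 = 2 < 3 — winning move (to 2).
  6: 6 XOR 1 = 7 ≥ 6 — no move.
  8: 8 XOR 1 = 9 ≥ 8 — no move.
That gives 1 winning move.

1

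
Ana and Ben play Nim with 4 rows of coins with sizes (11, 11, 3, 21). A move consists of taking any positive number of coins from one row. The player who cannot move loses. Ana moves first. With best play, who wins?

Bitwise XOR of the heap sizes:
  01011  (11)
  01011  (11)
  00011  (3)
  10101  (21)
  -----
  10110  (22)
The nim-sum is 22 ≠ 0, so this is an N-position: the player to move can win; Ana has a winning move.

Ana wins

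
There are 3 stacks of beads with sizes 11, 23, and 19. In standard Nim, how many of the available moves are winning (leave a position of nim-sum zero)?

1

Nim-sum: 11 ⊕ 23 ⊕ 19 = 15.
The overall nim-sum is X = 15. A stack of size p has a winning move iff p XOR X < p (reduce it to p XOR X).
  11: 11 XOR 15 = 4 < 11 — winning move (to 4).
  23: 23 XOR 15 = 24 ≥ 23 — no move.
  19: 19 XOR 15 = 28 ≥ 19 — no move.
That gives 1 winning move.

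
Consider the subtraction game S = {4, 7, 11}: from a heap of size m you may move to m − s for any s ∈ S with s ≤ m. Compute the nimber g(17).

Build the Grundy sequence with g(k) = mex{g(k−s) : s ∈ {4, 7, 11}, s ≤ k}:
k:     0  1  2  3  4  5  6  7  8  9 10 11 12 13 14 15 16 17
g(k):  0  0  0  0  1  1  1  1  2  2  2  2  3  3  3  0  0  0
So g(17) = 0.

0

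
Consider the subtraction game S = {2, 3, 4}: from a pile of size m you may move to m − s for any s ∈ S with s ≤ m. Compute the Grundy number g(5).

Build the Grundy sequence with g(k) = mex{g(k−s) : s ∈ {2, 3, 4}, s ≤ k}:
k:     0  1  2  3  4  5
g(k):  0  0  1  1  2  2
So g(5) = 2.

2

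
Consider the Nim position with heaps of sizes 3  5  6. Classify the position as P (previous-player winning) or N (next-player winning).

P-position

Compute the nim-sum pairwise:
3 XOR 5 = 6
6 XOR 6 = 0
The nim-sum is 0, so this is a P-position: the player to move is in a losing position under optimal play.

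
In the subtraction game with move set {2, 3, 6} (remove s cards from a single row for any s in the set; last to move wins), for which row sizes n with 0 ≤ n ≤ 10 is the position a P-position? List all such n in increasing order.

0, 1, 5, 9, 10

Grundy values for subtraction set {2, 3, 6}:
k:     0  1  2  3  4  5  6  7  8  9 10
g(k):  0  0  1  1  2  0  3  1  2  0  0
The P-positions (g = 0) in 0..10 are 0, 1, 5, 9, 10.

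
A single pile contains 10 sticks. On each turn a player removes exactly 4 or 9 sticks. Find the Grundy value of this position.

Compute g(0), g(1), … for moves {4, 9}:
g(0) = mex{} = 0
g(1) = mex{} = 0
g(2) = mex{} = 0
g(3) = mex{} = 0
g(4) = mex{0} = 1
g(5) = mex{0} = 1
g(6) = mex{0} = 1
g(7) = mex{0} = 1
g(8) = mex{1} = 0
g(9) = mex{0,1} = 2
g(10) = mex{0,1} = 2
So g(10) = 2.

2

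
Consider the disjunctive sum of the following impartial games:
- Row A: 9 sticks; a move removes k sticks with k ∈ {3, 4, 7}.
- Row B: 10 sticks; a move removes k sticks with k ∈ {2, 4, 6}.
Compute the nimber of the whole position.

Grundy values for row A (subtraction set {3, 4, 7}):
k:     0  1  2  3  4  5  6  7  8  9
g(k):  0  0  0  1  1  1  2  2  2  3
So g(9) = 3.
Grundy values for row B (subtraction set {2, 4, 6}):
k:     0  1  2  3  4  5  6  7  8  9 10
g(k):  0  0  1  1  2  2  3  3  0  0  1
So g(10) = 1.
The value of a disjunctive sum is the nim-sum of the parts.
Combined value = 3 ⊕ 1 = 2.

2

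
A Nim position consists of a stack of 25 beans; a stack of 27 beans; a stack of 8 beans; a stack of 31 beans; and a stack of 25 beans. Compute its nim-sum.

Compute the nim-sum pairwise:
25 ⊕ 27 = 2
2 ⊕ 8 = 10
10 ⊕ 31 = 21
21 ⊕ 25 = 12

12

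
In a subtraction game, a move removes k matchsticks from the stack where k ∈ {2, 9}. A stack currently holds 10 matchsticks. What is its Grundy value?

1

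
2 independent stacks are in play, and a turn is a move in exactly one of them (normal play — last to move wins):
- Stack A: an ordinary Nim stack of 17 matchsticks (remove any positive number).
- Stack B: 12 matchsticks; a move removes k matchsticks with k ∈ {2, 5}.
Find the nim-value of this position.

Stack A is a plain Nim stack of size 17, so its Grundy value is 17.
Build the Grundy sequence for stack B with g(k) = mex{g(k−s) : s ∈ {2, 5}, s ≤ k}:
g(0) = mex{} = 0
g(1) = mex{} = 0
g(2) = mex{0} = 1
g(3) = mex{0} = 1
g(4) = mex{1} = 0
g(5) = mex{0,1} = 2
g(6) = mex{0} = 1
g(7) = mex{1,2} = 0
g(8) = mex{1} = 0
g(9) = mex{0} = 1
g(10) = mex{0,2} = 1
g(11) = mex{1} = 0
g(12) = mex{0,1} = 2
So g(12) = 2.
The value of a disjunctive sum is the nim-sum of the parts.
Combined value = 17 ⊕ 2 = 19.

19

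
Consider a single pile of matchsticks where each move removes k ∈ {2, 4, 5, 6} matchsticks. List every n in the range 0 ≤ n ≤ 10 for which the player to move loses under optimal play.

0, 1, 8, 9

Grundy values for subtraction set {2, 4, 5, 6}:
g(0) = mex{} = 0
g(1) = mex{} = 0
g(2) = mex{0} = 1
g(3) = mex{0} = 1
g(4) = mex{0,1} = 2
g(5) = mex{0,1} = 2
g(6) = mex{0,1,2} = 3
g(7) = mex{0,1,2} = 3
g(8) = mex{1,2,3} = 0
g(9) = mex{1,2,3} = 0
g(10) = mex{0,2,3} = 1
The P-positions (g = 0) in 0..10 are 0, 1, 8, 9.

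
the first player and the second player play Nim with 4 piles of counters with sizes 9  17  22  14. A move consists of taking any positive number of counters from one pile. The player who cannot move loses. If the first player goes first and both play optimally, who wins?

the second player wins

Bitwise XOR of the heap sizes:
  01001  (9)
  10001  (17)
  10110  (22)
  01110  (14)
  -----
  00000  (0)
The nim-sum is 0, so this is a P-position: the player to move is in a losing position under optimal play; the first player is about to move from it and so loses — the second player wins.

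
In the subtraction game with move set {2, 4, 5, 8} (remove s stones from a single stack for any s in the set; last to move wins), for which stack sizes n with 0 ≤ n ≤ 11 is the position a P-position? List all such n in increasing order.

Build the Grundy sequence with g(k) = mex{g(k−s) : s ∈ {2, 4, 5, 8}, s ≤ k}:
g(0) = mex{} = 0
g(1) = mex{} = 0
g(2) = mex{0} = 1
g(3) = mex{0} = 1
g(4) = mex{0,1} = 2
g(5) = mex{0,1} = 2
g(6) = mex{0,1,2} = 3
g(7) = mex{1,2} = 0
g(8) = mex{0,1,2,3} = 4
g(9) = mex{0,2} = 1
g(10) = mex{1,2,3,4} = 0
g(11) = mex{0,1,3} = 2
The P-positions (g = 0) in 0..11 are 0, 1, 7, 10.

0, 1, 7, 10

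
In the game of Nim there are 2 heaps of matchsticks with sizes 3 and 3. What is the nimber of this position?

Compute the nim-sum pairwise:
3 XOR 3 = 0

0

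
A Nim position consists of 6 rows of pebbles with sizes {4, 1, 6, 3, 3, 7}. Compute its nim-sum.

Compute the nim-sum pairwise:
4 ^ 1 = 5
5 ^ 6 = 3
3 ^ 3 = 0
0 ^ 3 = 3
3 ^ 7 = 4

4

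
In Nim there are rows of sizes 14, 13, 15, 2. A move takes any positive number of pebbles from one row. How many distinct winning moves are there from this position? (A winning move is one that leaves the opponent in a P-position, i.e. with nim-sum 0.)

In binary:
  1110  (14)
  1101  (13)
  1111  (15)
  0010  (2)
  ----
  1110  (14)
The overall nim-sum is X = 14. A row of size p has a winning move iff p XOR X < p (reduce it to p XOR X).
  14: 14 XOR 14 = 0 < 14 — winning move (to 0).
  13: 13 XOR 14 = 3 < 13 — winning move (to 3).
  15: 15 XOR 14 = 1 < 15 — winning move (to 1).
  2: 2 XOR 14 = 12 ≥ 2 — no move.
That gives 3 winning moves.

3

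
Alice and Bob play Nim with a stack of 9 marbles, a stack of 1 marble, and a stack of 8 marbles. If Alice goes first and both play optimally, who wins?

Bob wins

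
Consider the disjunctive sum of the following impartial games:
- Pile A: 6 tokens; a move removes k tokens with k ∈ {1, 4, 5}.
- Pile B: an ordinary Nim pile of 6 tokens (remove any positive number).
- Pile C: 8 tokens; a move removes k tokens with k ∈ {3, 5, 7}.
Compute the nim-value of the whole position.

6

Build the Grundy sequence for pile A with g(k) = mex{g(k−s) : s ∈ {1, 4, 5}, s ≤ k}:
k:     0  1  2  3  4  5  6
g(k):  0  1  0  1  2  3  2
So g(6) = 2.
Pile B is a plain Nim pile of size 6, so its Grundy value is 6.
Grundy values for pile C (subtraction set {3, 5, 7}):
g(0) = mex{} = 0
g(1) = mex{} = 0
g(2) = mex{} = 0
g(3) = mex{0} = 1
g(4) = mex{0} = 1
g(5) = mex{0} = 1
g(6) = mex{0,1} = 2
g(7) = mex{0,1} = 2
g(8) = mex{0,1} = 2
So g(8) = 2.
The value of a disjunctive sum is the nim-sum of the parts.
Combined value = 2 ⊕ 6 ⊕ 2 = 6.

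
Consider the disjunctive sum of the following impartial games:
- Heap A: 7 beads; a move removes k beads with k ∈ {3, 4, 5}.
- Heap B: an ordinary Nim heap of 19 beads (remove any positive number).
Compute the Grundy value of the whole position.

17

Build the Grundy sequence for heap A with g(k) = mex{g(k−s) : s ∈ {3, 4, 5}, s ≤ k}:
k:     0  1  2  3  4  5  6  7
g(k):  0  0  0  1  1  1  2  2
So g(7) = 2.
Heap B is a plain Nim heap of size 19, so its Grundy value is 19.
By the Sprague-Grundy theorem, the Grundy value of a sum of independent games is the XOR of the component values.
Combined value = 2 XOR 19 = 17.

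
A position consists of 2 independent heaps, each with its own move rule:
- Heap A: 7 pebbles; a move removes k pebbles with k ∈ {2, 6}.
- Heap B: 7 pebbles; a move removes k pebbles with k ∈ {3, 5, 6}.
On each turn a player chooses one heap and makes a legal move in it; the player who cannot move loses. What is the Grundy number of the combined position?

3

Build the Grundy sequence for heap A with g(k) = mex{g(k−s) : s ∈ {2, 6}, s ≤ k}:
k:     0  1  2  3  4  5  6  7
g(k):  0  0  1  1  0  0  1  1
So g(7) = 1.
Build the Grundy sequence for heap B with g(k) = mex{g(k−s) : s ∈ {3, 5, 6}, s ≤ k}:
g(0) = mex{} = 0
g(1) = mex{} = 0
g(2) = mex{} = 0
g(3) = mex{0} = 1
g(4) = mex{0} = 1
g(5) = mex{0} = 1
g(6) = mex{0,1} = 2
g(7) = mex{0,1} = 2
So g(7) = 2.
By the Sprague-Grundy theorem, the Grundy value of a sum of independent games is the XOR of the component values.
Combined value = 1 ⊕ 2 = 3.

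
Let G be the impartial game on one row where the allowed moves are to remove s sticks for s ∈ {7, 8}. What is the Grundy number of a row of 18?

0

Compute g(0), g(1), … for moves {7, 8}:
k:     0  1  2  3  4  5  6  7  8  9 10 11 12 13 14 15 16 17 18
g(k):  0  0  0  0  0  0  0  1  1  1  1  1  1  1  2  0  0  0  0
So g(18) = 0.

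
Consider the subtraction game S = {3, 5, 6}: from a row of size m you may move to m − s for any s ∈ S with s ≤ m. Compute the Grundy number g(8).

2

Compute g(0), g(1), … for moves {3, 5, 6}:
k:     0  1  2  3  4  5  6  7  8
g(k):  0  0  0  1  1  1  2  2  2
So g(8) = 2.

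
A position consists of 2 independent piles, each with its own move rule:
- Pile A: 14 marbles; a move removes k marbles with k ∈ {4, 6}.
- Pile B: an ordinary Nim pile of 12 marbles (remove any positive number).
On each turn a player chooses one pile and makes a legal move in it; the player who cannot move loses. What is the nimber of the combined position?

13

For pile A, compute g(0), g(1), … with moves {4, 6}:
g(0) = mex{} = 0
g(1) = mex{} = 0
g(2) = mex{} = 0
g(3) = mex{} = 0
g(4) = mex{0} = 1
g(5) = mex{0} = 1
g(6) = mex{0} = 1
g(7) = mex{0} = 1
g(8) = mex{0,1} = 2
g(9) = mex{0,1} = 2
g(10) = mex{1} = 0
g(11) = mex{1} = 0
g(12) = mex{1,2} = 0
g(13) = mex{1,2} = 0
g(14) = mex{0,2} = 1
So g(14) = 1.
Pile B is a plain Nim pile of size 12, so its Grundy value is 12.
By the Sprague-Grundy theorem, the Grundy value of a sum of independent games is the XOR of the component values.
Combined value = 1 ⊕ 12 = 13.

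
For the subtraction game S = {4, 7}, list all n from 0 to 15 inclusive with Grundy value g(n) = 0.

0, 1, 2, 3, 11, 12, 13, 14

Build the Grundy sequence with g(k) = mex{g(k−s) : s ∈ {4, 7}, s ≤ k}:
k:     0  1  2  3  4  5  6  7  8  9 10 11 12 13 14 15
g(k):  0  0  0  0  1  1  1  1  2  2  2  0  0  0  0  1
The P-positions (g = 0) in 0..15 are 0, 1, 2, 3, 11, 12, 13, 14.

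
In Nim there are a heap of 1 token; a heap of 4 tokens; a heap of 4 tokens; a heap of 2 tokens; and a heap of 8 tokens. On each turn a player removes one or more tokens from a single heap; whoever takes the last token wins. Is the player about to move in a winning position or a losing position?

Winning position

Compute the nim-sum pairwise:
1 ⊕ 4 = 5
5 ⊕ 4 = 1
1 ⊕ 2 = 3
3 ⊕ 8 = 11
The nim-sum is 11 ≠ 0, so this is an N-position: the player to move can win.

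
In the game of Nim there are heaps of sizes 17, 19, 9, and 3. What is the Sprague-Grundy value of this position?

8

In binary:
  10001  (17)
  10011  (19)
  01001  (9)
  00011  (3)
  -----
  01000  (8)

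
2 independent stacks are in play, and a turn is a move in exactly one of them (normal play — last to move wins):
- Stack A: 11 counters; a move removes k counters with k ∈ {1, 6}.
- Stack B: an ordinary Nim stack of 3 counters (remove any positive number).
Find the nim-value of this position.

3

For stack A, compute g(0), g(1), … with moves {1, 6}:
g(0) = mex{} = 0
g(1) = mex{0} = 1
g(2) = mex{1} = 0
g(3) = mex{0} = 1
g(4) = mex{1} = 0
g(5) = mex{0} = 1
g(6) = mex{0,1} = 2
g(7) = mex{1,2} = 0
g(8) = mex{0} = 1
g(9) = mex{1} = 0
g(10) = mex{0} = 1
g(11) = mex{1} = 0
So g(11) = 0.
Stack B is a plain Nim stack of size 3, so its Grundy value is 3.
The value of a disjunctive sum is the nim-sum of the parts.
Combined value = 0 ⊕ 3 = 3.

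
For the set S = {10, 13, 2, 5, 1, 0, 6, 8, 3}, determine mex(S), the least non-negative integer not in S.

4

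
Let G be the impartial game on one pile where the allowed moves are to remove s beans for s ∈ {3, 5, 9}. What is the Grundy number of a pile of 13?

2

Build the Grundy sequence with g(k) = mex{g(k−s) : s ∈ {3, 5, 9}, s ≤ k}:
k:     0  1  2  3  4  5  6  7  8  9 10 11 12 13
g(k):  0  0  0  1  1  1  2  2  0  3  3  1  0  2
So g(13) = 2.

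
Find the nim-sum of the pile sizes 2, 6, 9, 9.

4

Bitwise XOR of the heap sizes:
  0010  (2)
  0110  (6)
  1001  (9)
  1001  (9)
  ----
  0100  (4)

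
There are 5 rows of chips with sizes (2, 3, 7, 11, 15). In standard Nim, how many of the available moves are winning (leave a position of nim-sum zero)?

Nim-sum: 2 ⊕ 3 ⊕ 7 ⊕ 11 ⊕ 15 = 2.
The overall nim-sum is X = 2. A row of size p has a winning move iff p XOR X < p (reduce it to p XOR X).
  2: 2 XOR 2 = 0 < 2 — winning move (to 0).
  3: 3 XOR 2 = 1 < 3 — winning move (to 1).
  7: 7 XOR 2 = 5 < 7 — winning move (to 5).
  11: 11 XOR 2 = 9 < 11 — winning move (to 9).
  15: 15 XOR 2 = 13 < 15 — winning move (to 13).
That gives 5 winning moves.

5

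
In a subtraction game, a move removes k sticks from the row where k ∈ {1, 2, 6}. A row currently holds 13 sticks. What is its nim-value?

3

Compute g(0), g(1), … for moves {1, 2, 6}:
k:     0  1  2  3  4  5  6  7  8  9 10 11 12 13
g(k):  0  1  2  0  1  2  3  0  1  2  0  1  2  3
So g(13) = 3.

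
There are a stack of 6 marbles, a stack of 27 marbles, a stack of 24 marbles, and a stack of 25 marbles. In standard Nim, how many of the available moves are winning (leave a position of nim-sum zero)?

3

Compute the nim-sum pairwise:
6 XOR 27 = 29
29 XOR 24 = 5
5 XOR 25 = 28
The overall nim-sum is X = 28. A stack of size p has a winning move iff p XOR X < p (reduce it to p XOR X).
  6: 6 XOR 28 = 26 ≥ 6 — no move.
  27: 27 XOR 28 = 7 < 27 — winning move (to 7).
  24: 24 XOR 28 = 4 < 24 — winning move (to 4).
  25: 25 XOR 28 = 5 < 25 — winning move (to 5).
That gives 3 winning moves.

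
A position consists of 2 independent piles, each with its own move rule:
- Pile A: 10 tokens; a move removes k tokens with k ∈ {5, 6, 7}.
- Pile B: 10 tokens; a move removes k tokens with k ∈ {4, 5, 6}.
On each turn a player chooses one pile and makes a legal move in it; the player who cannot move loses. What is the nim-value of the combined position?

Build the Grundy sequence for pile A with g(k) = mex{g(k−s) : s ∈ {5, 6, 7}, s ≤ k}:
k:     0  1  2  3  4  5  6  7  8  9 10
g(k):  0  0  0  0  0  1  1  1  1  1  2
So g(10) = 2.
For pile B, compute g(0), g(1), … with moves {4, 5, 6}:
k:     0  1  2  3  4  5  6  7  8  9 10
g(k):  0  0  0  0  1  1  1  1  2  2  0
So g(10) = 0.
The value of a disjunctive sum is the nim-sum of the parts.
Combined value = 2 XOR 0 = 2.

2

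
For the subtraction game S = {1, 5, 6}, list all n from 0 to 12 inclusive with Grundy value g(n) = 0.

0, 2, 4, 11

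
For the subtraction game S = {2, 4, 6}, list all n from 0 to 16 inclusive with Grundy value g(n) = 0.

0, 1, 8, 9, 16

Grundy values for subtraction set {2, 4, 6}:
k:     0  1  2  3  4  5  6  7  8  9 10 11 12 13 14 15 16
g(k):  0  0  1  1  2  2  3  3  0  0  1  1  2  2  3  3  0
The P-positions (g = 0) in 0..16 are 0, 1, 8, 9, 16.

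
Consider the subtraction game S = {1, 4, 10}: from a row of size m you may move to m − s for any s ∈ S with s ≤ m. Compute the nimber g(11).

2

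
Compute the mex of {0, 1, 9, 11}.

2

The values 0, 1 are all present; 2 is the first non-negative integer missing from the set.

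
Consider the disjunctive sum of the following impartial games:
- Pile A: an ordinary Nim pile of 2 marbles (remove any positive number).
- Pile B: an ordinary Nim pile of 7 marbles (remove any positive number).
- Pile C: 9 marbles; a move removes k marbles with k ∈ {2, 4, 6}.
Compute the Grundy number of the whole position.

5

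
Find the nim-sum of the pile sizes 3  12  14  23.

Compute the nim-sum pairwise:
3 ⊕ 12 = 15
15 ⊕ 14 = 1
1 ⊕ 23 = 22

22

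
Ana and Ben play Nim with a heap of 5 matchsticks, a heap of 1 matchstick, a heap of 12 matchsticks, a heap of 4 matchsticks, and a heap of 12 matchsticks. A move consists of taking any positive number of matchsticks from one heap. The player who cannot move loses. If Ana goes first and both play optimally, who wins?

Compute the nim-sum pairwise:
5 ^ 1 = 4
4 ^ 12 = 8
8 ^ 4 = 12
12 ^ 12 = 0
The nim-sum is 0, so this is a P-position: the player to move is in a losing position under optimal play; Ana is about to move from it and so loses — Ben wins.

Ben wins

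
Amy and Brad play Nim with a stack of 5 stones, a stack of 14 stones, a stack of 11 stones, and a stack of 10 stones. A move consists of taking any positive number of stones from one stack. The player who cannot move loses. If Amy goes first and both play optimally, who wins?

Amy wins

Compute the nim-sum pairwise:
5 XOR 14 = 11
11 XOR 11 = 0
0 XOR 10 = 10
The nim-sum is 10 ≠ 0, so this is an N-position: the player to move can win; Amy has a winning move.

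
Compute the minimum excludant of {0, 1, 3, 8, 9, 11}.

2

The values 0, 1 are all present; 2 is the first non-negative integer missing from the set.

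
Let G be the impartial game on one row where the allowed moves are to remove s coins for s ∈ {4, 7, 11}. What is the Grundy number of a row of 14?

3

Compute g(0), g(1), … for moves {4, 7, 11}:
g(0) = mex{} = 0
g(1) = mex{} = 0
g(2) = mex{} = 0
g(3) = mex{} = 0
g(4) = mex{0} = 1
g(5) = mex{0} = 1
g(6) = mex{0} = 1
g(7) = mex{0} = 1
g(8) = mex{0,1} = 2
g(9) = mex{0,1} = 2
g(10) = mex{0,1} = 2
g(11) = mex{0,1} = 2
g(12) = mex{0,1,2} = 3
g(13) = mex{0,1,2} = 3
g(14) = mex{0,1,2} = 3
So g(14) = 3.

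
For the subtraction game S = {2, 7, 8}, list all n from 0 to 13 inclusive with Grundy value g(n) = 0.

Build the Grundy sequence with g(k) = mex{g(k−s) : s ∈ {2, 7, 8}, s ≤ k}:
g(0) = mex{} = 0
g(1) = mex{} = 0
g(2) = mex{0} = 1
g(3) = mex{0} = 1
g(4) = mex{1} = 0
g(5) = mex{1} = 0
g(6) = mex{0} = 1
g(7) = mex{0} = 1
g(8) = mex{0,1} = 2
g(9) = mex{0,1} = 2
g(10) = mex{1,2} = 0
g(11) = mex{0,1,2} = 3
g(12) = mex{0} = 1
g(13) = mex{0,1,3} = 2
The P-positions (g = 0) in 0..13 are 0, 1, 4, 5, 10.

0, 1, 4, 5, 10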